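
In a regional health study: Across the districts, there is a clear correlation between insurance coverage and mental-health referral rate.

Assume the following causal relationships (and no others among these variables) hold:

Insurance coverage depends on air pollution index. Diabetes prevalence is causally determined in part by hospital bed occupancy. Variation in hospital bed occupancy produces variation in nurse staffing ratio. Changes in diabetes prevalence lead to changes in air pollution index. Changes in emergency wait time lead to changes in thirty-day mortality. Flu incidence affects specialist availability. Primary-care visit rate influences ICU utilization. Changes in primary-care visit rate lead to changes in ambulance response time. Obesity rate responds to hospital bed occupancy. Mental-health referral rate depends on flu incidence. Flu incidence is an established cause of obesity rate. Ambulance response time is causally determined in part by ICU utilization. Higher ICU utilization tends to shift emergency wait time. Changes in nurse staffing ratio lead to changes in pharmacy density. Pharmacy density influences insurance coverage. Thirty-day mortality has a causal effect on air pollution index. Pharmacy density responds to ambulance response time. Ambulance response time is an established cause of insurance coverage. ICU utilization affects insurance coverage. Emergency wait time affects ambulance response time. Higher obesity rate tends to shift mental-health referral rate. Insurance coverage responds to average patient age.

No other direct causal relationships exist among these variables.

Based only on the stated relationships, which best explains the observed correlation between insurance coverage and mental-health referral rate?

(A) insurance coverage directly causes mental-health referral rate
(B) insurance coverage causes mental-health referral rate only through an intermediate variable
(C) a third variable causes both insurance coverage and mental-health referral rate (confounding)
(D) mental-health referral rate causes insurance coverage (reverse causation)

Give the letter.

C

Hospital bed occupancy causes insurance coverage (hospital bed occupancy → nurse staffing ratio → pharmacy density → insurance coverage) and mental-health referral rate (hospital bed occupancy → obesity rate → mental-health referral rate) — a common cause creating the correlation.
There is no stated path from insurance coverage to mental-health referral rate or from mental-health referral rate to insurance coverage, so neither direct nor reverse causation applies.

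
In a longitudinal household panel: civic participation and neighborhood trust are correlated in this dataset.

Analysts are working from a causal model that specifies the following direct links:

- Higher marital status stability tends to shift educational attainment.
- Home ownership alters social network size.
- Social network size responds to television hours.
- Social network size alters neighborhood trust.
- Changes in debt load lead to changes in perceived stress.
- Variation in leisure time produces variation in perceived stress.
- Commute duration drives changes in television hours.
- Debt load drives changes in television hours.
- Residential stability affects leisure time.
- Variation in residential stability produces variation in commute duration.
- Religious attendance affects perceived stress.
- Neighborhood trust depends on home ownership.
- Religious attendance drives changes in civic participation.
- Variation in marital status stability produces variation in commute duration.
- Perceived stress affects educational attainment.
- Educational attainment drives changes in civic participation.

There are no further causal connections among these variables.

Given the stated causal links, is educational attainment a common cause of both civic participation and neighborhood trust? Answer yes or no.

Educational attainment has no stated causal path to neighborhood trust. A confounder must cause both variables, so educational attainment does not qualify.

no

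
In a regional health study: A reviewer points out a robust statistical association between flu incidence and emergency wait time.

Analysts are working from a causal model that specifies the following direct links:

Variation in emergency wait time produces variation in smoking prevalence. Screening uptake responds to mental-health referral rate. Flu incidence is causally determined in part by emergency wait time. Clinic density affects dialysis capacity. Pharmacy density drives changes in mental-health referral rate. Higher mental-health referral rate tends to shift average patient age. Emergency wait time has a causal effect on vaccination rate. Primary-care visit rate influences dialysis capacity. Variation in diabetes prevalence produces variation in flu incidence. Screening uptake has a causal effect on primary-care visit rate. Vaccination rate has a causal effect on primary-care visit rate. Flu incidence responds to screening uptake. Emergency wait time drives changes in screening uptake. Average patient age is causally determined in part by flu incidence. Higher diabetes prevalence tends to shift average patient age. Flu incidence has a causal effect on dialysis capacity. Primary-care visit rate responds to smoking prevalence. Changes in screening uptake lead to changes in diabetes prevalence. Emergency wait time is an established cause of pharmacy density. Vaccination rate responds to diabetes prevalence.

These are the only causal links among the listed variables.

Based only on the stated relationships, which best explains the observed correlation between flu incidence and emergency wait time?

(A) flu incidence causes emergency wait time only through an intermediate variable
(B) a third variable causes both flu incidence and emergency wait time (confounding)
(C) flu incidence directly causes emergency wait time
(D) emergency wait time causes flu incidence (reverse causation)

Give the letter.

The stated link runs emergency wait time → flu incidence; flu incidence has no causal path to emergency wait time. No variable causes both, so confounding is ruled out. The correlation reflects reverse causation.

D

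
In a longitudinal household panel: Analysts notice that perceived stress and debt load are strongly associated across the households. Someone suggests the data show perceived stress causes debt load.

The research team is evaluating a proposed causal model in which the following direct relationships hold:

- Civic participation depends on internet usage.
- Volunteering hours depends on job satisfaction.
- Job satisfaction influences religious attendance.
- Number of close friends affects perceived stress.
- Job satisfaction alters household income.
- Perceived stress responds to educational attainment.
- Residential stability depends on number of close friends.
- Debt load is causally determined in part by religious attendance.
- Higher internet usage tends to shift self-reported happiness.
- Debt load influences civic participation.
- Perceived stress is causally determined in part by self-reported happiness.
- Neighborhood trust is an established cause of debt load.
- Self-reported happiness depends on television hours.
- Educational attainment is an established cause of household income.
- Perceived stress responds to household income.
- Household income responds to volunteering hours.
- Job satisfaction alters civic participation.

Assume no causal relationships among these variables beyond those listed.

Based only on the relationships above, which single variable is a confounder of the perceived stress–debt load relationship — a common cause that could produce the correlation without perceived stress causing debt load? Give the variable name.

job satisfaction

Job satisfaction has a causal path to perceived stress (job satisfaction → household income → perceived stress) and a separate causal path to debt load (job satisfaction → religious attendance → debt load), so it is a common cause of both.
No stated relationship gives perceived stress a causal route to debt load, so the correlation is explained by the shared upstream cause rather than a direct effect.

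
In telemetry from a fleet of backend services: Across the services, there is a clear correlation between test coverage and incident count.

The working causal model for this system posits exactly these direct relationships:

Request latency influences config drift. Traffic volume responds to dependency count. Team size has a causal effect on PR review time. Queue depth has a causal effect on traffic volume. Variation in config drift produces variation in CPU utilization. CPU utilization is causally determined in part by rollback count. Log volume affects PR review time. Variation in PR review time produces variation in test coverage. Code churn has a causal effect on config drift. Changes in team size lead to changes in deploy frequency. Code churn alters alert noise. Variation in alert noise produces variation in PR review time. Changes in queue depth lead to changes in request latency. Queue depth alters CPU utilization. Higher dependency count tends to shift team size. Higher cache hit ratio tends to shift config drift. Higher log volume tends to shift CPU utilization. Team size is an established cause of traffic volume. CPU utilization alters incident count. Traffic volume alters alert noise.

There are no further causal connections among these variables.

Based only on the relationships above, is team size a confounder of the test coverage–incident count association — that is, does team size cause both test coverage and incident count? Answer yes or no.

Team size has no stated causal path to incident count. A confounder must cause both variables, so team size does not qualify.

no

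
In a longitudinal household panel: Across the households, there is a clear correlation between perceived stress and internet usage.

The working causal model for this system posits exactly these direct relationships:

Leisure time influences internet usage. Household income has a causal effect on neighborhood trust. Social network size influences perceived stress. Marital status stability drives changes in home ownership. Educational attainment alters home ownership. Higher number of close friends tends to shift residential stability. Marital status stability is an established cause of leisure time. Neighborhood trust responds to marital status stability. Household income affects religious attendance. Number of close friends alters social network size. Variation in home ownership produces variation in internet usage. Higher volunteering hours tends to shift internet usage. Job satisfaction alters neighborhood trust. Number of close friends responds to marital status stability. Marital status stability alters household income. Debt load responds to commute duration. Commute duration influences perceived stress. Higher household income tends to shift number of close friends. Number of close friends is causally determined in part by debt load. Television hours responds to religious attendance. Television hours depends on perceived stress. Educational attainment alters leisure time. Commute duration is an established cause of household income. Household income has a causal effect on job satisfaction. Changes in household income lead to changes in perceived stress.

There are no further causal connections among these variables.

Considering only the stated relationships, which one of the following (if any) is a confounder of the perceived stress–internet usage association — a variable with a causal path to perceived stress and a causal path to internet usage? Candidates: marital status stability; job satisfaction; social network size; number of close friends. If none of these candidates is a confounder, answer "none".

marital status stability

Marital status stability causes perceived stress (marital status stability → household income → perceived stress) and also causes internet usage (marital status stability → home ownership → internet usage); it is a common cause of both.
Each of the other candidates lacks a causal path to at least one of perceived stress and internet usage, so they do not confound the relationship.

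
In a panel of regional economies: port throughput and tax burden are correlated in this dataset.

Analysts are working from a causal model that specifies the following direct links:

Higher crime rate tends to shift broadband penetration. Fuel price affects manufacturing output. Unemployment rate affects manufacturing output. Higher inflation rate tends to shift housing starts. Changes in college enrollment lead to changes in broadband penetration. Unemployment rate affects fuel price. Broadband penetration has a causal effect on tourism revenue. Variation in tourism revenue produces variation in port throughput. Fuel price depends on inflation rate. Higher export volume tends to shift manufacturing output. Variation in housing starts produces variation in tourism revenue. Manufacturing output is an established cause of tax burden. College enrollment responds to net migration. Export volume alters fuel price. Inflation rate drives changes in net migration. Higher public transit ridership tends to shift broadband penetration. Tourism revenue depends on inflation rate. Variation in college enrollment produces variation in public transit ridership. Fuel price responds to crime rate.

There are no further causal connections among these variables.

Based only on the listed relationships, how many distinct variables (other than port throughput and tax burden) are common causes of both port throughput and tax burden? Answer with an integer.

The common causes are: crime rate (to port throughput via crime rate → broadband penetration → tourism revenue → port throughput; to tax burden via crime rate → fuel price → manufacturing output → tax burden); inflation rate (to port throughput via inflation rate → tourism revenue → port throughput; to tax burden via inflation rate → fuel price → manufacturing output → tax burden).
Every other variable lacks a causal path to at least one of port throughput and tax burden.

2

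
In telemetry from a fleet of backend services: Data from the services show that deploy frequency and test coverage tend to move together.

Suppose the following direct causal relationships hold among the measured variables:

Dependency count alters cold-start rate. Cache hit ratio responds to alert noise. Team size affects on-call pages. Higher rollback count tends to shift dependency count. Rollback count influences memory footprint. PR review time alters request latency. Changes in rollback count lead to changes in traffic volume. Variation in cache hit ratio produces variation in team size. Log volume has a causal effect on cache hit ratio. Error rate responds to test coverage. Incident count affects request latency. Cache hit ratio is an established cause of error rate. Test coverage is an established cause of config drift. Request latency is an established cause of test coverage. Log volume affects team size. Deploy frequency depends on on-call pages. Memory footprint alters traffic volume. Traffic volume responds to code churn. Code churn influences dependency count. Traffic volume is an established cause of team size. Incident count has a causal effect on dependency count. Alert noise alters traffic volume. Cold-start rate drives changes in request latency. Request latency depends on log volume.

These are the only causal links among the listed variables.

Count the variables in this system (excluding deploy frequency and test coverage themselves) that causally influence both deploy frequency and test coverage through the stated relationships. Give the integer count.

3

The common causes are: code churn (to deploy frequency via code churn → traffic volume → team size → on-call pages → deploy frequency; to test coverage via code churn → dependency count → cold-start rate → request latency → test coverage); log volume (to deploy frequency via log volume → team size → on-call pages → deploy frequency; to test coverage via log volume → request latency → test coverage); rollback count (to deploy frequency via rollback count → traffic volume → team size → on-call pages → deploy frequency; to test coverage via rollback count → dependency count → cold-start rate → request latency → test coverage).
Every other variable lacks a causal path to at least one of deploy frequency and test coverage.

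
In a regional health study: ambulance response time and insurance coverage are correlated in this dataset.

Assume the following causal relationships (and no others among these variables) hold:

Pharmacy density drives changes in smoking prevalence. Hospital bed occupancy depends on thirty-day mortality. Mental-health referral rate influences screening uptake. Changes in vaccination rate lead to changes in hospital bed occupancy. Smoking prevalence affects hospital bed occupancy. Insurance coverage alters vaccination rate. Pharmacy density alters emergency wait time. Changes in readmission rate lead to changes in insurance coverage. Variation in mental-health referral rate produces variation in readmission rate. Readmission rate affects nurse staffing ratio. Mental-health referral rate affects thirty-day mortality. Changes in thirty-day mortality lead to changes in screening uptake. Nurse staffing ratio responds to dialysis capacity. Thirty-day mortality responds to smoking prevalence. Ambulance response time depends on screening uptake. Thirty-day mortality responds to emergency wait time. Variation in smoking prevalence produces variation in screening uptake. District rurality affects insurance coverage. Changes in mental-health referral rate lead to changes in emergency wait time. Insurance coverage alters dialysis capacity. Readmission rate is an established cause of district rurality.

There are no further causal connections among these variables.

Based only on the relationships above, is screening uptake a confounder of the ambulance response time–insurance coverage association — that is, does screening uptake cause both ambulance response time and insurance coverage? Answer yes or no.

Screening uptake has no stated causal path to insurance coverage. A confounder must cause both variables, so screening uptake does not qualify.

no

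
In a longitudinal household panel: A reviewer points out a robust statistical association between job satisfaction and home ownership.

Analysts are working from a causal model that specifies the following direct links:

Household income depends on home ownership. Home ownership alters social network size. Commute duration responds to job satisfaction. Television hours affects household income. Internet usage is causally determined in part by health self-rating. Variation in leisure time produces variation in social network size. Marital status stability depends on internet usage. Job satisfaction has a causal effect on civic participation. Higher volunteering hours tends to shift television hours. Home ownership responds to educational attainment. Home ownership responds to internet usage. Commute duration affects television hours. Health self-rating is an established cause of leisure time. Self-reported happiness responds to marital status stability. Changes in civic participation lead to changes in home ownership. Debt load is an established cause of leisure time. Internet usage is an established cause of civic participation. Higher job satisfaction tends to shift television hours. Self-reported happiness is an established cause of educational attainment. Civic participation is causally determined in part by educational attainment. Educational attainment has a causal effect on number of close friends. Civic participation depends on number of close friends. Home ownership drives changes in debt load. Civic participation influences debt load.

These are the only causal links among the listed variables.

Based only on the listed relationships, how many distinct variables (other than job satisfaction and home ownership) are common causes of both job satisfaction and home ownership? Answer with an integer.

0

No listed variable has a causal path to both job satisfaction and home ownership, so there are no common causes.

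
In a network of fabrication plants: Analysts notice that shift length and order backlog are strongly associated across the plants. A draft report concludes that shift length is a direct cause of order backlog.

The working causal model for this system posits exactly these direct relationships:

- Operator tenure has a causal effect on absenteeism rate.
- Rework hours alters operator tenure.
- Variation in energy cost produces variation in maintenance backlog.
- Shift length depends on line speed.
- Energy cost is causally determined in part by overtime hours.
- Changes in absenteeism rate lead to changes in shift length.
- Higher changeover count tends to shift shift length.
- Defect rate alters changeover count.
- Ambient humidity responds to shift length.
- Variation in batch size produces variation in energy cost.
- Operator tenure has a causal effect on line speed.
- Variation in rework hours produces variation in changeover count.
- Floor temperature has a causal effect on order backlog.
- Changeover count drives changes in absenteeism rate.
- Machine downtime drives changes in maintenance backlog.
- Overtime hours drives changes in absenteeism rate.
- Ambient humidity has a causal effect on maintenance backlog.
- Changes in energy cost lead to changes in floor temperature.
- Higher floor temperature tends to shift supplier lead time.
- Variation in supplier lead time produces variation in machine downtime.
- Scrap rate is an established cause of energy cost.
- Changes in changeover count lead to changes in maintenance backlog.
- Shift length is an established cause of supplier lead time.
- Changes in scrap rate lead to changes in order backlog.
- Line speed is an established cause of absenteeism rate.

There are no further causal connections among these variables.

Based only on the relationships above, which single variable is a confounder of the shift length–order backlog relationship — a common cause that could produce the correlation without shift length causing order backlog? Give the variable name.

overtime hours

Overtime hours has a causal path to shift length (overtime hours → absenteeism rate → shift length) and a separate causal path to order backlog (overtime hours → energy cost → floor temperature → order backlog), so it is a common cause of both.
No stated relationship gives shift length a causal route to order backlog, so the correlation is explained by the shared upstream cause rather than a direct effect.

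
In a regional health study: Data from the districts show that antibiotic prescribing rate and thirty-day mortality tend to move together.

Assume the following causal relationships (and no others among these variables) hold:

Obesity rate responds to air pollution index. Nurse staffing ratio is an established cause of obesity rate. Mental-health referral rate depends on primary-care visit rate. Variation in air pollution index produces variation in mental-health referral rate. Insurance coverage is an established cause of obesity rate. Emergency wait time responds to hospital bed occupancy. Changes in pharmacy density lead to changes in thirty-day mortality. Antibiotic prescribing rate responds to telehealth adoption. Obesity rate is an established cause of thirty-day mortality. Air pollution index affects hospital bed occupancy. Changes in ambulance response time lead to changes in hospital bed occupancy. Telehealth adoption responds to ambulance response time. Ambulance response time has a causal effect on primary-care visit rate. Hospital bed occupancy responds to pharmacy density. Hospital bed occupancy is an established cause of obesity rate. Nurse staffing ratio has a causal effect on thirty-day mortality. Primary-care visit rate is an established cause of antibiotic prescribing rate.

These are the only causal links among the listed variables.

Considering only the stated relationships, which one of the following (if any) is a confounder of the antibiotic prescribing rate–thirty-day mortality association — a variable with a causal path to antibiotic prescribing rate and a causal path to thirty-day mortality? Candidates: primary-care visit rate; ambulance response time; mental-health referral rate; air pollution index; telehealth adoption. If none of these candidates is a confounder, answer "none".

Ambulance response time causes antibiotic prescribing rate (ambulance response time → primary-care visit rate → antibiotic prescribing rate) and also causes thirty-day mortality (ambulance response time → hospital bed occupancy → obesity rate → thirty-day mortality); it is a common cause of both.
Each of the other candidates lacks a causal path to at least one of antibiotic prescribing rate and thirty-day mortality, so they do not confound the relationship.

ambulance response time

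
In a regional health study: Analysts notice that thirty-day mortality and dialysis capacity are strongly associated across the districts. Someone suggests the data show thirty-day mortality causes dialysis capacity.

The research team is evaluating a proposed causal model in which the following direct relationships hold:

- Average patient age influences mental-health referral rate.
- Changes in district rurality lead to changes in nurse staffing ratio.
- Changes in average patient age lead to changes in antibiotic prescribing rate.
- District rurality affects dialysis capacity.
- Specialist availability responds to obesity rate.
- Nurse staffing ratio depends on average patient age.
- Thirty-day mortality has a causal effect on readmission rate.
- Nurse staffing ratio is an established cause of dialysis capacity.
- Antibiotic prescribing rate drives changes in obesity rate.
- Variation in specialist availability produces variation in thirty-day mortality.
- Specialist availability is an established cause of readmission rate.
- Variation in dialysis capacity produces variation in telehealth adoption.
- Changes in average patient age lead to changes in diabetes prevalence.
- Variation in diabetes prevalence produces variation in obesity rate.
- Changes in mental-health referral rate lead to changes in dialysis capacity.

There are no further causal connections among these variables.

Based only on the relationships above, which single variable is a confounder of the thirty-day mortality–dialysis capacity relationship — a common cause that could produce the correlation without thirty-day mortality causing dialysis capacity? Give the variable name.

average patient age

Average patient age has a causal path to thirty-day mortality (average patient age → diabetes prevalence → obesity rate → specialist availability → thirty-day mortality) and a separate causal path to dialysis capacity (average patient age → mental-health referral rate → dialysis capacity), so it is a common cause of both.
No stated relationship gives thirty-day mortality a causal route to dialysis capacity, so the correlation is explained by the shared upstream cause rather than a direct effect.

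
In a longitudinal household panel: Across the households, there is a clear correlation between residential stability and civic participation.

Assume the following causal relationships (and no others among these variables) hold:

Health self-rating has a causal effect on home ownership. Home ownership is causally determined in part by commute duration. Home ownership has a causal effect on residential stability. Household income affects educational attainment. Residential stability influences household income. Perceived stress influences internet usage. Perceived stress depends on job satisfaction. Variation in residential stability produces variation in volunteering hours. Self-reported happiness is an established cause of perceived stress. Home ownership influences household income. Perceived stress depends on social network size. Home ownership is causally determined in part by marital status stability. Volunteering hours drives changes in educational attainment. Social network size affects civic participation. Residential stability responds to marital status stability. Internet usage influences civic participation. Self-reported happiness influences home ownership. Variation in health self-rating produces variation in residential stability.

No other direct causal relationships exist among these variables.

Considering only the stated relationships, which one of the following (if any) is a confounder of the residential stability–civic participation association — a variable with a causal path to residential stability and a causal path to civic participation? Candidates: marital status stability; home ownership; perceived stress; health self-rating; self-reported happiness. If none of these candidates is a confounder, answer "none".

Self-reported happiness causes residential stability (self-reported happiness → home ownership → residential stability) and also causes civic participation (self-reported happiness → perceived stress → internet usage → civic participation); it is a common cause of both.
Each of the other candidates lacks a causal path to at least one of residential stability and civic participation, so they do not confound the relationship.

self-reported happiness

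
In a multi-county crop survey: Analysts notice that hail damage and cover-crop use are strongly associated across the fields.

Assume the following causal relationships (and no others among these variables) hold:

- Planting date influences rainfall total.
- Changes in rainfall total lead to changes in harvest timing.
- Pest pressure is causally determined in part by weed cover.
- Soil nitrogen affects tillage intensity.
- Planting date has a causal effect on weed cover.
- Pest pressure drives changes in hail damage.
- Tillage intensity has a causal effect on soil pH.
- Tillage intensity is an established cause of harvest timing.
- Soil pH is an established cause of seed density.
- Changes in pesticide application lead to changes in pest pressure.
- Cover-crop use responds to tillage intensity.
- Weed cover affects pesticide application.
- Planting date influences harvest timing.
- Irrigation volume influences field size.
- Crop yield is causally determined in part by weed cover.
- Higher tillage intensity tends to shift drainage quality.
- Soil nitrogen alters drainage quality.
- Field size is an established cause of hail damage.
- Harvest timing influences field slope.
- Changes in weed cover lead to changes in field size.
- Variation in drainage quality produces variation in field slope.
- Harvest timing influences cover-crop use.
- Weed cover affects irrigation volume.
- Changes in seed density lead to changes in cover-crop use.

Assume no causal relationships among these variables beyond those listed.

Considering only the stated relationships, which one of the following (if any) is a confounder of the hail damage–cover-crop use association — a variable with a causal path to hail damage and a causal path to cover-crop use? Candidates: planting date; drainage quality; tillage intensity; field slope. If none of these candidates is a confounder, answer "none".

Planting date causes hail damage (planting date → weed cover → pest pressure → hail damage) and also causes cover-crop use (planting date → harvest timing → cover-crop use); it is a common cause of both.
Each of the other candidates lacks a causal path to at least one of hail damage and cover-crop use, so they do not confound the relationship.

planting date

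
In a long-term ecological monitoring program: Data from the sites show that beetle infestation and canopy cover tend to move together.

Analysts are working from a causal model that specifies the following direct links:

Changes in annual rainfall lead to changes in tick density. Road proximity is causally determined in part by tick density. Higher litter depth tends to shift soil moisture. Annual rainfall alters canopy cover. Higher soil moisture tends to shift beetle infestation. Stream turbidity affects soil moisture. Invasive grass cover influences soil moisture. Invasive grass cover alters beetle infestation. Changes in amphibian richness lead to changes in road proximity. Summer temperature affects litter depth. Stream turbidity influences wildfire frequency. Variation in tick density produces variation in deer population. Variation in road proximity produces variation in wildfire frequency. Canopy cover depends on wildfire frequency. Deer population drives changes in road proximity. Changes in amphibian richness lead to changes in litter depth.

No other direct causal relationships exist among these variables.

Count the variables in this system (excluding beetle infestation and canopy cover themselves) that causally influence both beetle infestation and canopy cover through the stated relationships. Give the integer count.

2

The common causes are: amphibian richness (to beetle infestation via amphibian richness → litter depth → soil moisture → beetle infestation; to canopy cover via amphibian richness → road proximity → wildfire frequency → canopy cover); stream turbidity (to beetle infestation via stream turbidity → soil moisture → beetle infestation; to canopy cover via stream turbidity → wildfire frequency → canopy cover).
Every other variable lacks a causal path to at least one of beetle infestation and canopy cover.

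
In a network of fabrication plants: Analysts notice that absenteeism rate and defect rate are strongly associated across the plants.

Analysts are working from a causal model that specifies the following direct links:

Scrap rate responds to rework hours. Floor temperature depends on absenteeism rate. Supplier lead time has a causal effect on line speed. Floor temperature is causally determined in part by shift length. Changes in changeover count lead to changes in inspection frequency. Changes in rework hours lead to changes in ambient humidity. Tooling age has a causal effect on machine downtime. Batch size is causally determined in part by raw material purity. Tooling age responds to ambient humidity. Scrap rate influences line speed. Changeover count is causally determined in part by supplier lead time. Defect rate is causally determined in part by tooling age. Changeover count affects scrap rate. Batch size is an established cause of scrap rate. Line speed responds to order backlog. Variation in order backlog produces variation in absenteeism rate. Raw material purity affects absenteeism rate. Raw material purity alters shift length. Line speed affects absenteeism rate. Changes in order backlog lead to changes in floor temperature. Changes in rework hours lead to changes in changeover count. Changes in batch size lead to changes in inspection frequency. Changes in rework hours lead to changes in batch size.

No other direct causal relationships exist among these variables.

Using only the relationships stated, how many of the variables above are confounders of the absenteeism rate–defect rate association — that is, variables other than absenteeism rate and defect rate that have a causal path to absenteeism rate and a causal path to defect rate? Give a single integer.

The common causes are: rework hours (to absenteeism rate via rework hours → scrap rate → line speed → absenteeism rate; to defect rate via rework hours → ambient humidity → tooling age → defect rate).
Every other variable lacks a causal path to at least one of absenteeism rate and defect rate.

1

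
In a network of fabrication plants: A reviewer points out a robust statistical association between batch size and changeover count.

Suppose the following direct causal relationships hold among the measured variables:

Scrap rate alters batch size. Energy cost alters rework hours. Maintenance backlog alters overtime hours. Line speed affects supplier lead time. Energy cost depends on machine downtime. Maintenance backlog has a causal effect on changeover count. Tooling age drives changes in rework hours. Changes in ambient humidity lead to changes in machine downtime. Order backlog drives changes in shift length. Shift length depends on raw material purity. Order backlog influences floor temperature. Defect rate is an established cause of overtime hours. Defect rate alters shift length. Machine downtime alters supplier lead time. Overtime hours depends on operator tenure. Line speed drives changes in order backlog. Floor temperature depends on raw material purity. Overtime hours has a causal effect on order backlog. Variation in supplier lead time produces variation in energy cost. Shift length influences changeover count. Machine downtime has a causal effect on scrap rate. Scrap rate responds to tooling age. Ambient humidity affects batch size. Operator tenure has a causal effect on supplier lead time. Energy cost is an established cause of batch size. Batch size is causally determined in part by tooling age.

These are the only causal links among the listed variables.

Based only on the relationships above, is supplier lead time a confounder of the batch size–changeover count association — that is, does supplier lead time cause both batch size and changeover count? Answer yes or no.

no

Supplier lead time has no stated causal path to changeover count. A confounder must cause both variables, so supplier lead time does not qualify.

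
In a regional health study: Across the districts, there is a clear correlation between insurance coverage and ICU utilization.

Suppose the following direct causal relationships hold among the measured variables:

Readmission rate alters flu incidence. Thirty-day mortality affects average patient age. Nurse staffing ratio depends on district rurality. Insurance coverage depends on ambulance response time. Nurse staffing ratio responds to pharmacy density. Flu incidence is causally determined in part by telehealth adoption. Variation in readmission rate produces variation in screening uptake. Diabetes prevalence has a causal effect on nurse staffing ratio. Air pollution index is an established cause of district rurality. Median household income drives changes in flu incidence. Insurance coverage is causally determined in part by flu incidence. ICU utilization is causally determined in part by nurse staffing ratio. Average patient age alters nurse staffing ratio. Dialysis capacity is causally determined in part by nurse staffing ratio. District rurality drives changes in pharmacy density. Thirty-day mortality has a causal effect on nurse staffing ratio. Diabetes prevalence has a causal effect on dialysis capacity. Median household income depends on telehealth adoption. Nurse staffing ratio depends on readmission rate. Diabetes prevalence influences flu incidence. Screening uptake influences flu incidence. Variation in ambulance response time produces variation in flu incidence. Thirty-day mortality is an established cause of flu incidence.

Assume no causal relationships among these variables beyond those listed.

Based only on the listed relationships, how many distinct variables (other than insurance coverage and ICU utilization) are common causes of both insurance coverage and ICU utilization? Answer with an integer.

The common causes are: diabetes prevalence (to insurance coverage via diabetes prevalence → flu incidence → insurance coverage; to ICU utilization via diabetes prevalence → nurse staffing ratio → ICU utilization); readmission rate (to insurance coverage via readmission rate → flu incidence → insurance coverage; to ICU utilization via readmission rate → nurse staffing ratio → ICU utilization); thirty-day mortality (to insurance coverage via thirty-day mortality → flu incidence → insurance coverage; to ICU utilization via thirty-day mortality → nurse staffing ratio → ICU utilization).
Every other variable lacks a causal path to at least one of insurance coverage and ICU utilization.

3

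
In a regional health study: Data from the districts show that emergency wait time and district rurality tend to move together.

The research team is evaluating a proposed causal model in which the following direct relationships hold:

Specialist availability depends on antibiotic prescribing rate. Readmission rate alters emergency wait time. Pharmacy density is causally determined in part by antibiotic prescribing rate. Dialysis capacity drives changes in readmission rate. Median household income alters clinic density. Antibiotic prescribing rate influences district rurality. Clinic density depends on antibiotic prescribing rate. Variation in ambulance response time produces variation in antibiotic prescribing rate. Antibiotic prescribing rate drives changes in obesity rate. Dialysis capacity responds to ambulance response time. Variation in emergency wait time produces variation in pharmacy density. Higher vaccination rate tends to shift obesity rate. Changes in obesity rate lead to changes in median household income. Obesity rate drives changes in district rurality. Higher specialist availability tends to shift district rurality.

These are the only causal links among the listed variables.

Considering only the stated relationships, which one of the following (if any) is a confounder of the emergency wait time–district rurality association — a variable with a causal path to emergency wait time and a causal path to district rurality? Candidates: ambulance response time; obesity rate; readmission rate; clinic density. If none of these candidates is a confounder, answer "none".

ambulance response time

Ambulance response time causes emergency wait time (ambulance response time → dialysis capacity → readmission rate → emergency wait time) and also causes district rurality (ambulance response time → antibiotic prescribing rate → district rurality); it is a common cause of both.
Each of the other candidates lacks a causal path to at least one of emergency wait time and district rurality, so they do not confound the relationship.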